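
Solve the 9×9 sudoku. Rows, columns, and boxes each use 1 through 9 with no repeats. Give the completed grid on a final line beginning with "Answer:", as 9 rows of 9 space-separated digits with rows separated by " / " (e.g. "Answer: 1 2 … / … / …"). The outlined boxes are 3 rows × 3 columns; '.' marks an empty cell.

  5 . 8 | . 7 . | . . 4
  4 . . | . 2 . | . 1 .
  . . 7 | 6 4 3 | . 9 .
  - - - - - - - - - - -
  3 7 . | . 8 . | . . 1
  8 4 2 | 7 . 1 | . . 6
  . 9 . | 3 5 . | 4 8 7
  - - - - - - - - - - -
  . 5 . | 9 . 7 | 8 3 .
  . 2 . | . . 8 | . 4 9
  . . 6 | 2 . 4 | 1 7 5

Step 1. [r7c1∈{1}] nothing but 1 survives at r7c1, so r7c1=1.
Step 2. [r2c9∈{3,8}] col 9 places 3 nowhere but r2c9. So r2c9=3.
Step 3. [r3c7∈{2,5}] row 3 places 5 nowhere but r3c7 ⇒ r3c7=5.
Step 4. [r1c8∈{2,6}] r1c8 is the only open cell in col 8 admitting 6, so r1c8=6.
Step 5. [r4c6∈{2,6,9}] in row 4, 6 fits only at r4c6, so r4c6=6.
Step 6. [r8c5∈{1,3,6}] r8c5 is the only open cell in col 5 admitting 1, so r8c5=1.
Step 7. [r1c2∈{1,3}] across row 1, 3 lands solely at r1c2. So r1c2=3.
Step 8. [r4c7∈{2,9}] in row 4, 9 fits only at r4c7 ⇒ r4c7=9.
Step 9. [r2c6∈{5,9}] 5 has one home in col 6: r2c6. So r2c6=5.
Step 10. [r5c8∈{5}] r5c8's peers cover all but 5, so r5c8=5.
Step 11. [r3c9∈{2,8}] in row 3, 8 fits only at r3c9 ⇒ r3c9=8.
Step 12. [r8c7∈{6}] r8c7's peers cover all but 6 ⇒ r8c7=6.
Step 13. [r8c3∈{3}] nothing but 3 survives at r8c3 ⇒ r8c3=3.
Step 14. [r2c7∈{7}] only 7 remains possible at r2c7, so r2c7=7.
Step 15. [r8c4∈{5}] only 5 remains possible at r8c4. So r8c4=5.
Step 16. [r5c7∈{3}] r5c7 has the single candidate 3, so r5c7=3.
Step 17. [r2c3∈{9}] r2c3 has the single candidate 9. So r2c3=9.
Step 18. [r5c5∈{9}] r5c5 is down to just 9 ⇒ r5c5=9.
Step 19. [r2c4∈{8}] only 8 remains possible at r2c4, so r2c4=8.
Step 20. [r9c2∈{8}] r9c2 has the single candidate 8. So r9c2=8.
Step 21. [r1c4∈{1}] r1c4 has the single candidate 1 ⇒ r1c4=1.
Step 22. [r9c5∈{3}] only 3 remains possible at r9c5, so r9c5=3.
Step 23. [r7c9∈{2}] r7c9 has the single candidate 2 ⇒ r7c9=2.
Step 24. [r4c3∈{5}] r4c3 is down to just 5, so r4c3=5.
Step 25. [r1c6∈{9}] r1c6's peers cover all but 9. So r1c6=9.
Step 26. [r6c6∈{2}] r6c6's peers cover all but 2, so r6c6=2.
Step 27. [r7c5∈{6}] nothing but 6 survives at r7c5 ⇒ r7c5=6.
Step 28. [r3c1∈{2}] r3c1 is down to just 2 ⇒ r3c1=2.
Step 29. [r6c3∈{1}] r6c3 has the single candidate 1 ⇒ r6c3=1.
Step 30. [r6c1∈{6}] only 6 remains possible at r6c1 ⇒ r6c1=6.
Step 31. [r1c7∈{2}] r1c7 is down to just 2 ⇒ r1c7=2.
Step 32. [r7c3∈{4}] r7c3 is down to just 4, so r7c3=4.
Step 33. [r9c1∈{9}] nothing but 9 survives at r9c1. So r9c1=9.
Step 34. [r4c8∈{2}] only 2 remains possible at r4c8. So r4c8=2.
Step 35. [r8c1∈{7}] r8c1 is down to just 7. So r8c1=7.
Step 36. [r2c2∈{6}] r2c2 has the single candidate 6. So r2c2=6.
Step 37. [r3c2∈{1}] nothing but 1 survives at r3c2. So r3c2=1.
Step 38. [r4c4∈{4}] r4c4 is down to just 4. So r4c4=4.

Answer: 5 3 8 1 7 9 2 6 4 / 4 6 9 8 2 5 7 1 3 / 2 1 7 6 4 3 5 9 8 / 3 7 5 4 8 6 9 2 1 / 8 4 2 7 9 1 3 5 6 / 6 9 1 3 5 2 4 8 7 / 1 5 4 9 6 7 8 3 2 / 7 2 3 5 1 8 6 4 9 / 9 8 6 2 3 4 1 7 5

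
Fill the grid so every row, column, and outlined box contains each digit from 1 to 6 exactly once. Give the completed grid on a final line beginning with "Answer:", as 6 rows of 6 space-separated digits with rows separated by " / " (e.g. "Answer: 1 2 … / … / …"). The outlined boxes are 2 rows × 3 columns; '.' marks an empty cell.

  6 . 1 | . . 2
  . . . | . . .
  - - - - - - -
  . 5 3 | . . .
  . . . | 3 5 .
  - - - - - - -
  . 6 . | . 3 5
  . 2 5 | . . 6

Step 1. [r1c5∈{4}] only 4 remains possible at r1c5. So r1c5=4.
Step 2. [r6c5∈{1}] r6c5 is down to just 1 ⇒ r6c5=1.
Step 3. [r5c3∈{4}] r5c3's peers cover all but 4, so r5c3=4.
Step 4. [r4c2∈{1,4}] in col 2, 1 fits only at r4c2 ⇒ r4c2=1.
Step 5. [r2c1∈{2,3,4,5}] col 1 places 5 nowhere but r2c1, so r2c1=5.
Step 6. [r4c6∈{4}] r4c6's peers cover all but 4 ⇒ r4c6=4.
Step 7. [r3c5∈{2,6}] across col 5, 2 lands solely at r3c5 ⇒ r3c5=2.
Step 8. [r3c6∈{1}] nothing but 1 survives at r3c6, so r3c6=1.
Step 9. [r3c4∈{6}] r3c4's peers cover all but 6, so r3c4=6.
Step 10. [r4c1∈{2}] nothing but 2 survives at r4c1 ⇒ r4c1=2.
Step 11. [r2c2∈{3,4}] across row 2, 4 lands solely at r2c2 ⇒ r2c2=4.
Step 12. [r2c3∈{2}] r2c3's peers cover all but 2, so r2c3=2.
Step 13. [r5c4∈{2}] r5c4's peers cover all but 2, so r5c4=2.
Step 14. [r6c1∈{3}] r6c1's peers cover all but 3 ⇒ r6c1=3.
Step 15. [r1c4∈{5}] r1c4 is down to just 5, so r1c4=5.
Step 16. [r2c6∈{3}] r2c6 is down to just 3, so r2c6=3.
Step 17. [r5c1∈{1}] nothing but 1 survives at r5c1, so r5c1=1.
Step 18. [r2c4∈{1}] r2c4's peers cover all but 1. So r2c4=1.
Step 19. [r1c2∈{3}] r1c2's peers cover all but 3. So r1c2=3.
Step 20. [r4c3∈{6}] r4c3's peers cover all but 6. So r4c3=6.
Step 21. [r2c5∈{6}] r2c5's peers cover all but 6. So r2c5=6.
Step 22. [r3c1∈{4}] r3c1's peers cover all but 4 ⇒ r3c1=4.
Step 23. [r6c4∈{4}] only 4 remains possible at r6c4. So r6c4=4.

Answer: 6 3 1 5 4 2 / 5 4 2 1 6 3 / 4 5 3 6 2 1 / 2 1 6 3 5 4 / 1 6 4 2 3 5 / 3 2 5 4 1 6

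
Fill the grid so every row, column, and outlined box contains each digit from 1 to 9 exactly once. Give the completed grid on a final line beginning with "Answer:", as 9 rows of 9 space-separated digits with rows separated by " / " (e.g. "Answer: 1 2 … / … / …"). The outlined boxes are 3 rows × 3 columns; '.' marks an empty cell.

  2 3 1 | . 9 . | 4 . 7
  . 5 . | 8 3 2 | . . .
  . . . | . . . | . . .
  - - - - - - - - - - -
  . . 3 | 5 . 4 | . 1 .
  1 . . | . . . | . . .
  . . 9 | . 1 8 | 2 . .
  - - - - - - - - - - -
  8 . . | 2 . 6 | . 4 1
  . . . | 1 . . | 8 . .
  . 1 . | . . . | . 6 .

Step 1. [r7c7∈{3,5,7,9}] across row 7, 3 lands solely at r7c7, so r7c7=3.
Step 2. [r2c8∈{9}] r2c8 has the single candidate 9, so r2c8=9.
Step 3. [r2c9∈{6}] r2c9 has the single candidate 6. So r2c9=6.
Step 4. [r1c6∈{5}] r1c6 is down to just 5 ⇒ r1c6=5.
Step 5. [r7c2∈{7,9}] row 7 places 9 nowhere but r7c2, so r7c2=9.
Step 6. [r1c4∈{6}] only 6 remains possible at r1c4 ⇒ r1c4=6.
Step 7. [r3c1∈{4,6,7,9}] in row 3, 9 fits only at r3c1, so r3c1=9.
Step 8. [r9c5∈{4,5,7,8}] across row 9, 8 lands solely at r9c5 ⇒ r9c5=8.
Step 9. [r1c8∈{8}] r1c8's peers cover all but 8, so r1c8=8.
Step 10. [r3c6∈{1,7}] across col 6, 1 lands solely at r3c6 ⇒ r3c6=1.
Step 11. [r3c7∈{5}] r3c7 is down to just 5 ⇒ r3c7=5.
Step 12. [r4c1∈{6,7}] the only places for 6 in row 6 are inside box 4 ⇒ r4c1≠6.
Step 13. [r4c1∈{7}] r4c1 has the single candidate 7, so r4c1=7.
Step 14. [r2c1∈{4}] r2c1 has the single candidate 4. So r2c1=4.
Step 15. [r2c3∈{7}] only 7 remains possible at r2c3 ⇒ r2c3=7.
Step 16. [r7c5∈{5,7}] across row 7, 7 lands solely at r7c5. So r7c5=7.
Step 17. [r5c6∈{3,7,9}] in col 6, 7 fits only at r5c6. So r5c6=7.
Step 18. [r7c3∈{5}] r7c3 has the single candidate 5, so r7c3=5.
Step 19. [r9c9∈{2,5,9}] in row 9, 5 fits only at r9c9 ⇒ r9c9=5.
Step 20. [r6c4∈{3}] nothing but 3 survives at r6c4 ⇒ r6c4=3.
Step 21. [r8c2∈{2,4,6,7}] across col 2, 7 lands solely at r8c2 ⇒ r8c2=7.
Step 22. [r8c8∈{2}] only 2 remains possible at r8c8 ⇒ r8c8=2.
Step 23. [r8c9∈{9}] r8c9 is down to just 9. So r8c9=9.
Step 24. [r5c4∈{9}] r5c4 is down to just 9 ⇒ r5c4=9.
Step 25. [r5c7∈{6}] r5c7 is down to just 6, so r5c7=6.
Step 26. [r9c4∈{4}] r9c4 has the single candidate 4. So r9c4=4.
Step 27. [r5c5∈{2}] only 2 remains possible at r5c5. So r5c5=2.
Step 28. [r5c8∈{3,5}] across row 5, 5 lands solely at r5c8 ⇒ r5c8=5.
Step 29. [r5c9∈{3,4,8}] r5c9 is the only open cell in row 5 admitting 3, so r5c9=3.
Step 30. [r9c1∈{3}] r9c1 has the single candidate 3. So r9c1=3.
Step 31. [r4c2∈{2,6,8}] r4c2 is the only open cell in row 4 admitting 2, so r4c2=2.
Step 32. [r8c3∈{4,6}] across row 8, 4 lands solely at r8c3. So r8c3=4.
Step 33. [r5c3∈{8}] r5c3 is down to just 8 ⇒ r5c3=8.
Step 34. [r6c9∈{4}] nothing but 4 survives at r6c9, so r6c9=4.
Step 35. [r6c2∈{6}] only 6 remains possible at r6c2. So r6c2=6.
Step 36. [r3c2∈{8}] nothing but 8 survives at r3c2 ⇒ r3c2=8.
Step 37. [r8c5∈{5}] r8c5 has the single candidate 5. So r8c5=5.
Step 38. [r3c3∈{6}] only 6 remains possible at r3c3, so r3c3=6.
Step 39. [r4c7∈{9}] r4c7's peers cover all but 9. So r4c7=9.
Step 40. [r6c8∈{7}] only 7 remains possible at r6c8 ⇒ r6c8=7.
Step 41. [r9c7∈{7}] r9c7's peers cover all but 7, so r9c7=7.
Step 42. [r3c9∈{2}] nothing but 2 survives at r3c9 ⇒ r3c9=2.
Step 43. [r6c1∈{5}] only 5 remains possible at r6c1, so r6c1=5.
Step 44. [r5c2∈{4}] only 4 remains possible at r5c2. So r5c2=4.
Step 45. [r9c3∈{2}] only 2 remains possible at r9c3 ⇒ r9c3=2.
Step 46. [r3c8∈{3}] r3c8 is down to just 3. So r3c8=3.
Step 47. [r8c6∈{3}] only 3 remains possible at r8c6 ⇒ r8c6=3.
Step 48. [r3c5∈{4}] r3c5 is down to just 4, so r3c5=4.
Step 49. [r9c6∈{9}] r9c6's peers cover all but 9, so r9c6=9.
Step 50. [r2c7∈{1}] only 1 remains possible at r2c7. So r2c7=1.
Step 51. [r4c5∈{6}] only 6 remains possible at r4c5, so r4c5=6.
Step 52. [r4c9∈{8}] nothing but 8 survives at r4c9 ⇒ r4c9=8.
Step 53. [r3c4∈{7}] nothing but 7 survives at r3c4. So r3c4=7.
Step 54. [r8c1∈{6}] nothing but 6 survives at r8c1, so r8c1=6.

Answer: 2 3 1 6 9 5 4 8 7 / 4 5 7 8 3 2 1 9 6 / 9 8 6 7 4 1 5 3 2 / 7 2 3 5 6 4 9 1 8 / 1 4 8 9 2 7 6 5 3 / 5 6 9 3 1 8 2 7 4 / 8 9 5 2 7 6 3 4 1 / 6 7 4 1 5 3 8 2 9 / 3 1 2 4 8 9 7 6 5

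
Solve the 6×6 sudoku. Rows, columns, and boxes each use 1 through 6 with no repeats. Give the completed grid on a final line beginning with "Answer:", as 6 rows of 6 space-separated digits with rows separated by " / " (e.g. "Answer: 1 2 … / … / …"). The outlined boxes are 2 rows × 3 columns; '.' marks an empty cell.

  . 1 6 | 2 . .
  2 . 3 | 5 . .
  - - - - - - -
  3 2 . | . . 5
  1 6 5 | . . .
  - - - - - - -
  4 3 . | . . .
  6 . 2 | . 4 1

Step 1. [r3c4∈{1,4,6}] col 4 places 1 nowhere but r3c4, so r3c4=1.
Step 2. [r1c6∈{3,4}] row 1 places 4 nowhere but r1c6. So r1c6=4.
Step 3. [r4c6∈{2,3}] 3 has one home in col 6: r4c6, so r4c6=3.
Step 4. [r5c5∈{2,5,6}] in row 5, 5 fits only at r5c5. So r5c5=5.
Step 5. [r2c6∈{6}] only 6 remains possible at r2c6 ⇒ r2c6=6.
Step 6. [r3c5∈{6}] only 6 remains possible at r3c5, so r3c5=6.
Step 7. [r6c2∈{5}] r6c2 has the single candidate 5, so r6c2=5.
Step 8. [r4c5∈{2}] only 2 remains possible at r4c5. So r4c5=2.
Step 9. [r1c1∈{5}] r1c1's peers cover all but 5. So r1c1=5.
Step 10. [r5c3∈{1}] nothing but 1 survives at r5c3 ⇒ r5c3=1.
Step 11. [r5c6∈{2}] only 2 remains possible at r5c6, so r5c6=2.
Step 12. [r2c2∈{4}] r2c2's peers cover all but 4, so r2c2=4.
Step 13. [r2c5∈{1}] only 1 remains possible at r2c5 ⇒ r2c5=1.
Step 14. [r5c4∈{6}] r5c4 has the single candidate 6 ⇒ r5c4=6.
Step 15. [r3c3∈{4}] only 4 remains possible at r3c3 ⇒ r3c3=4.
Step 16. [r4c4∈{4}] r4c4's peers cover all but 4, so r4c4=4.
Step 17. [r1c5∈{3}] r1c5 has the single candidate 3 ⇒ r1c5=3.
Step 18. [r6c4∈{3}] only 3 remains possible at r6c4, so r6c4=3.

Answer: 5 1 6 2 3 4 / 2 4 3 5 1 6 / 3 2 4 1 6 5 / 1 6 5 4 2 3 / 4 3 1 6 5 2 / 6 5 2 3 4 1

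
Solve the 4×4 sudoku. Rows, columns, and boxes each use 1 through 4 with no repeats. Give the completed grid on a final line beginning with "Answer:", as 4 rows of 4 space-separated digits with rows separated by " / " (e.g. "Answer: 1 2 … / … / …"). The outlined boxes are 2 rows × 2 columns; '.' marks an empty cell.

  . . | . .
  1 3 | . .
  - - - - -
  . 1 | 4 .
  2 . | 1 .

Step 1. [r1c2∈{2,4}] in col 2, 2 fits only at r1c2 ⇒ r1c2=2.
Step 2. [r4c4∈{3}] r4c4's peers cover all but 3. So r4c4=3.
Step 3. [r2c4∈{2,4}] in row 2, 4 fits only at r2c4, so r2c4=4.
Step 4. [r1c4∈{1}] r1c4 has the single candidate 1 ⇒ r1c4=1.
Step 5. [r2c3∈{2}] r2c3's peers cover all but 2, so r2c3=2.
Step 6. [r1c3∈{3}] r1c3 has the single candidate 3, so r1c3=3.
Step 7. [r3c1∈{3}] nothing but 3 survives at r3c1, so r3c1=3.
Step 8. [r1c1∈{4}] r1c1 is down to just 4. So r1c1=4.
Step 9. [r4c2∈{4}] nothing but 4 survives at r4c2. So r4c2=4.
Step 10. [r3c4∈{2}] r3c4 has the single candidate 2 ⇒ r3c4=2.

Answer: 4 2 3 1 / 1 3 2 4 / 3 1 4 2 / 2 4 1 3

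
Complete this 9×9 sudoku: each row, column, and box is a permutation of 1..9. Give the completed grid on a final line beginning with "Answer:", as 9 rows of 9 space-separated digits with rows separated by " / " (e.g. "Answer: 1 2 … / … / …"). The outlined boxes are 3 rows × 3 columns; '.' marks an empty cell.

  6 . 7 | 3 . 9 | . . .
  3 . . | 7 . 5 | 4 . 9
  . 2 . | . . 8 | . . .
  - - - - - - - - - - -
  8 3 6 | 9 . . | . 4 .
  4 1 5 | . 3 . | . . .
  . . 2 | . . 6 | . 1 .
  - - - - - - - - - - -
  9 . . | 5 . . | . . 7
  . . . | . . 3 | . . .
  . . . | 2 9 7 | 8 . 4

Step 1. [r8c1∈{1,2,5,7}] col 1 places 2 nowhere but r8c1. So r8c1=2.
Step 2. [r7c6∈{1,4}] in col 6, 4 fits only at r7c6, so r7c6=4.
Step 3. [r8c2∈{4,5,6,7,8}] row 8 places 7 nowhere but r8c2. So r8c2=7.
Step 4. [r5c4∈{8}] only 8 remains possible at r5c4 ⇒ r5c4=8.
Step 5. [r5c6∈{2}] only 2 remains possible at r5c6, so r5c6=2.
Step 6. [r5c9∈{6}] only 6 remains possible at r5c9 ⇒ r5c9=6.
Step 7. [r1c2∈{4,5,8}] col 2 places 4 nowhere but r1c2 ⇒ r1c2=4.
Step 8. [r3c1∈{1,5}] 5 has one home in box 1: r3c1 ⇒ r3c1=5.
Step 9. [r2c2∈{8}] nothing but 8 survives at r2c2 ⇒ r2c2=8.
Step 10. [r2c3∈{1}] only 1 remains possible at r2c3, so r2c3=1.
Step 11. [r7c2∈{6}] r7c2's peers cover all but 6. So r7c2=6.
Step 12. [r9c8∈{3,5,6}] in row 9, 6 fits only at r9c8 ⇒ r9c8=6.
Step 13. [r2c8∈{2}] r2c8 is down to just 2 ⇒ r2c8=2.
Step 14. [r3c7∈{1,3,6,7}] across col 7, 6 lands solely at r3c7 ⇒ r3c7=6.
Step 15. [r7c7∈{1,2,3}] 2 has one home in row 7: r7c7. So r7c7=2.
Step 16. [r7c5∈{1,8}] r7c5 is the only open cell in row 7 admitting 1, so r7c5=1.
Step 17. [r6c7∈{3,5,7,9}] across col 7, 3 lands solely at r6c7 ⇒ r6c7=3.
Step 18. [r6c9∈{5,8}] in row 6, 8 fits only at r6c9, so r6c9=8.
Step 19. [r6c5∈{4,5,7}] in row 6, 5 fits only at r6c5, so r6c5=5.
Step 20. [r3c8∈{3,7}] row 3 places 7 nowhere but r3c8. So r3c8=7.
Step 21. [r8c5∈{6,8}] across col 5, 8 lands solely at r8c5 ⇒ r8c5=8.
Step 22. [r5c7∈{7,9}] in row 5, 7 fits only at r5c7 ⇒ r5c7=7.
Step 23. [r4c7∈{5}] r4c7's peers cover all but 5 ⇒ r4c7=5.
Step 24. [r1c7∈{1}] only 1 remains possible at r1c7 ⇒ r1c7=1.
Step 25. [r1c9∈{5}] r1c9 is down to just 5 ⇒ r1c9=5.
Step 26. [r8c7∈{9}] r8c7's peers cover all but 9. So r8c7=9.
Step 27. [r9c3∈{3}] r9c3 has the single candidate 3, so r9c3=3.
Step 28. [r3c5∈{4}] r3c5 has the single candidate 4, so r3c5=4.
Step 29. [r9c1∈{1}] r9c1 is down to just 1 ⇒ r9c1=1.
Step 30. [r8c4∈{6}] r8c4's peers cover all but 6 ⇒ r8c4=6.
Step 31. [r1c5∈{2}] nothing but 2 survives at r1c5. So r1c5=2.
Step 32. [r9c2∈{5}] nothing but 5 survives at r9c2 ⇒ r9c2=5.
Step 33. [r3c4∈{1}] r3c4 has the single candidate 1, so r3c4=1.
Step 34. [r8c8∈{5}] r8c8's peers cover all but 5 ⇒ r8c8=5.
Step 35. [r3c3∈{9}] r3c3's peers cover all but 9, so r3c3=9.
Step 36. [r7c8∈{3}] r7c8's peers cover all but 3, so r7c8=3.
Step 37. [r7c3∈{8}] nothing but 8 survives at r7c3. So r7c3=8.
Step 38. [r1c8∈{8}] r1c8's peers cover all but 8. So r1c8=8.
Step 39. [r6c4∈{4}] nothing but 4 survives at r6c4. So r6c4=4.
Step 40. [r8c9∈{1}] r8c9 is down to just 1 ⇒ r8c9=1.
Step 41. [r5c8∈{9}] r5c8 is down to just 9, so r5c8=9.
Step 42. [r4c5∈{7}] r4c5 has the single candidate 7. So r4c5=7.
Step 43. [r8c3∈{4}] r8c3 has the single candidate 4. So r8c3=4.
Step 44. [r6c2∈{9}] r6c2's peers cover all but 9 ⇒ r6c2=9.
Step 45. [r2c5∈{6}] nothing but 6 survives at r2c5 ⇒ r2c5=6.
Step 46. [r4c9∈{2}] r4c9 is down to just 2 ⇒ r4c9=2.
Step 47. [r6c1∈{7}] r6c1 is down to just 7. So r6c1=7.
Step 48. [r3c9∈{3}] r3c9 is down to just 3, so r3c9=3.
Step 49. [r4c6∈{1}] r4c6's peers cover all but 1. So r4c6=1.

Answer: 6 4 7 3 2 9 1 8 5 / 3 8 1 7 6 5 4 2 9 / 5 2 9 1 4 8 6 7 3 / 8 3 6 9 7 1 5 4 2 / 4 1 5 8 3 2 7 9 6 / 7 9 2 4 5 6 3 1 8 / 9 6 8 5 1 4 2 3 7 / 2 7 4 6 8 3 9 5 1 / 1 5 3 2 9 7 8 6 4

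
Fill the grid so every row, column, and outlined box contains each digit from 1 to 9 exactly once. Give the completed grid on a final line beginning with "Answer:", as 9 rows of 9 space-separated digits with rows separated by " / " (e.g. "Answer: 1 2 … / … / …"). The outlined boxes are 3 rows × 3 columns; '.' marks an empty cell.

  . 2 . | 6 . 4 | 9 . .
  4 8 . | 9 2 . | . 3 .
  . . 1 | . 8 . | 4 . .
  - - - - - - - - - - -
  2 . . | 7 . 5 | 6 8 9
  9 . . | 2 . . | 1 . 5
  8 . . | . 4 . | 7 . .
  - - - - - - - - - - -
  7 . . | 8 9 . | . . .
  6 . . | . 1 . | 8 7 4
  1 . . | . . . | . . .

Step 1. [r4c5∈{3}] r4c5 is down to just 3 ⇒ r4c5=3.
Step 2. [r3c2∈{3,5,6,7,9}] r3c2 is the only open cell in row 3 admitting 9. So r3c2=9.
Step 3. [r4c3∈{4}] nothing but 4 survives at r4c3, so r4c3=4.
Step 4. [r5c5∈{6}] r5c5 is down to just 6 ⇒ r5c5=6.
Step 5. [r6c9∈{2,3}] in box 6, 3 fits only at r6c9. So r6c9=3.
Step 6. [r2c7∈{5}] r2c7's peers cover all but 5. So r2c7=5.
Step 7. [r9c8∈{2,5,6,9}] across col 8, 9 lands solely at r9c8. So r9c8=9.
Step 8. [r7c8∈{1,2,5,6}] 5 has one home in col 8: r7c8. So r7c8=5.
Step 9. [r7c9∈{1,2,6}] in row 7, 1 fits only at r7c9. So r7c9=1.
Step 10. [r9c9∈{2,6}] box 9 places 6 nowhere but r9c9. So r9c9=6.
Step 11. [r2c9∈{7}] r2c9's peers cover all but 7. So r2c9=7.
Step 12. [r1c3∈{3,5,7}] in box 1, 7 fits only at r1c3 ⇒ r1c3=7.
Step 13. [r5c3∈{3}] r5c3's peers cover all but 3. So r5c3=3.
Step 14. [r7c3∈{2}] r7c3 is down to just 2. So r7c3=2.
Step 15. [r9c4∈{3,4,5}] r9c4 is the only open cell in col 4 admitting 4. So r9c4=4.
Step 16. [r7c7∈{3}] r7c7's peers cover all but 3 ⇒ r7c7=3.
Step 17. [r1c5∈{5}] only 5 remains possible at r1c5. So r1c5=5.
Step 18. [r3c4∈{3}] r3c4's peers cover all but 3. So r3c4=3.
Step 19. [r6c2∈{1,5,6}] col 2 places 6 nowhere but r6c2. So r6c2=6.
Step 20. [r8c6∈{2,3}] in row 8, 2 fits only at r8c6, so r8c6=2.
Step 21. [r8c4∈{5}] r8c4 is down to just 5 ⇒ r8c4=5.
Step 22. [r9c6∈{3,7}] col 6 places 3 nowhere but r9c6 ⇒ r9c6=3.
Step 23. [r2c6∈{1}] r2c6 is down to just 1, so r2c6=1.
Step 24. [r3c9∈{2}] r3c9 is down to just 2, so r3c9=2.
Step 25. [r6c3∈{5}] only 5 remains possible at r6c3, so r6c3=5.
Step 26. [r8c2∈{3}] r8c2's peers cover all but 3, so r8c2=3.
Step 27. [r8c3∈{9}] r8c3 is down to just 9, so r8c3=9.
Step 28. [r9c5∈{7}] nothing but 7 survives at r9c5 ⇒ r9c5=7.
Step 29. [r3c1∈{5}] r3c1 has the single candidate 5, so r3c1=5.
Step 30. [r9c2∈{5}] r9c2 is down to just 5. So r9c2=5.
Step 31. [r7c6∈{6}] r7c6 is down to just 6 ⇒ r7c6=6.
Step 32. [r9c3∈{8}] nothing but 8 survives at r9c3. So r9c3=8.
Step 33. [r2c3∈{6}] r2c3 has the single candidate 6. So r2c3=6.
Step 34. [r4c2∈{1}] nothing but 1 survives at r4c2. So r4c2=1.
Step 35. [r3c8∈{6}] r3c8 has the single candidate 6. So r3c8=6.
Step 36. [r1c1∈{3}] r1c1 has the single candidate 3, so r1c1=3.
Step 37. [r6c4∈{1}] only 1 remains possible at r6c4 ⇒ r6c4=1.
Step 38. [r5c2∈{7}] r5c2 is down to just 7 ⇒ r5c2=7.
Step 39. [r5c6∈{8}] r5c6 has the single candidate 8, so r5c6=8.
Step 40. [r6c6∈{9}] r6c6 has the single candidate 9 ⇒ r6c6=9.
Step 41. [r3c6∈{7}] nothing but 7 survives at r3c6 ⇒ r3c6=7.
Step 42. [r5c8∈{4}] r5c8 has the single candidate 4. So r5c8=4.
Step 43. [r7c2∈{4}] r7c2 is down to just 4. So r7c2=4.
Step 44. [r1c8∈{1}] only 1 remains possible at r1c8 ⇒ r1c8=1.
Step 45. [r6c8∈{2}] r6c8 has the single candidate 2, so r6c8=2.
Step 46. [r9c7∈{2}] r9c7 has the single candidate 2, so r9c7=2.
Step 47. [r1c9∈{8}] only 8 remains possible at r1c9 ⇒ r1c9=8.

Answer: 3 2 7 6 5 4 9 1 8 / 4 8 6 9 2 1 5 3 7 / 5 9 1 3 8 7 4 6 2 / 2 1 4 7 3 5 6 8 9 / 9 7 3 2 6 8 1 4 5 / 8 6 5 1 4 9 7 2 3 / 7 4 2 8 9 6 3 5 1 / 6 3 9 5 1 2 8 7 4 / 1 5 8 4 7 3 2 9 6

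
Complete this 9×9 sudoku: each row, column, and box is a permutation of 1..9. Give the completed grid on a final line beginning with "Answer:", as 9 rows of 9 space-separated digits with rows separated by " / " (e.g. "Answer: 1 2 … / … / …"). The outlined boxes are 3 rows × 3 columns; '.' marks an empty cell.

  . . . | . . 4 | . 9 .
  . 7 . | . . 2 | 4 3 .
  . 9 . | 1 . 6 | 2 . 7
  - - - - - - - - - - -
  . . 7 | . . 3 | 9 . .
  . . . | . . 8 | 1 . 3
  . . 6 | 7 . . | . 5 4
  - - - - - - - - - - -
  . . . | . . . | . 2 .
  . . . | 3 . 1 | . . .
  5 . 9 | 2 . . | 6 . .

Step 1. [r3c8∈{8}] only 8 remains possible at r3c8. So r3c8=8.
Step 2. [r1c7∈{5}] r1c7 has the single candidate 5 ⇒ r1c7=5.
Step 3. [r9c2∈{1,3,4,8}] row 9 places 3 nowhere but r9c2 ⇒ r9c2=3.
Step 4. [r1c4∈{8}] r1c4 is down to just 8, so r1c4=8.
Step 5. [r6c1∈{1,2,3,8,9}] row 6 places 3 nowhere but r6c1 ⇒ r6c1=3.
Step 6. [r7c6∈{5,7,9}] across col 6, 5 lands solely at r7c6 ⇒ r7c6=5.
Step 7. [r4c9∈{2,6,8}] 2 has one home in col 9: r4c9, so r4c9=2.
Step 8. [r3c1∈{4}] only 4 remains possible at r3c1. So r3c1=4.
Step 9. [r9c6∈{7}] r9c6 is down to just 7. So r9c6=7.
Step 10. [r6c7∈{8}] r6c7's peers cover all but 8. So r6c7=8.
Step 11. [r4c8∈{6}] r4c8's peers cover all but 6. So r4c8=6.
Step 12. [r5c1∈{2,9}] col 1 places 9 nowhere but r5c1. So r5c1=9.
Step 13. [r9c8∈{1,4}] 1 has one home in col 8: r9c8 ⇒ r9c8=1.
Step 14. [r9c5∈{4,8}] 4 has one home in row 9: r9c5. So r9c5=4.
Step 15. [r8c7∈{7}] r8c7's peers cover all but 7. So r8c7=7.
Step 16. [r7c1∈{1,6,7,8}] across row 7, 7 lands solely at r7c1 ⇒ r7c1=7.
Step 17. [r8c8∈{4}] only 4 remains possible at r8c8 ⇒ r8c8=4.
Step 18. [r8c9∈{5,8,9}] across row 8, 5 lands solely at r8c9, so r8c9=5.
Step 19. [r8c5∈{6,8,9}] in row 8, 9 fits only at r8c5 ⇒ r8c5=9.
Step 20. [r2c5∈{5}] r2c5 has the single candidate 5 ⇒ r2c5=5.
Step 21. [r7c5∈{6,8}] r7c5 is the only open cell in col 5 admitting 8. So r7c5=8.
Step 22. [r4c5∈{1}] r4c5's peers cover all but 1 ⇒ r4c5=1.
Step 23. [r6c2∈{1,2}] r6c2 is the only open cell in row 6 admitting 1, so r6c2=1.
Step 24. [r7c3∈{1,4}] across row 7, 1 lands solely at r7c3 ⇒ r7c3=1.
Step 25. [r5c3∈{2,4,5}] r5c3 is the only open cell in col 3 admitting 4, so r5c3=4.
Step 26. [r5c2∈{2,5}] box 4 places 2 nowhere but r5c2, so r5c2=2.
Step 27. [r1c2∈{6}] r1c2's peers cover all but 6, so r1c2=6.
Step 28. [r8c2∈{8}] r8c2's peers cover all but 8 ⇒ r8c2=8.
Step 29. [r8c3∈{2}] r8c3 is down to just 2 ⇒ r8c3=2.
Step 30. [r1c3∈{3}] only 3 remains possible at r1c3, so r1c3=3.
Step 31. [r5c4∈{5,6}] 5 has one home in row 5: r5c4, so r5c4=5.
Step 32. [r1c9∈{1}] r1c9 is down to just 1 ⇒ r1c9=1.
Step 33. [r4c1∈{8}] nothing but 8 survives at r4c1, so r4c1=8.
Step 34. [r2c3∈{8}] r2c3 has the single candidate 8 ⇒ r2c3=8.
Step 35. [r4c4∈{4}] only 4 remains possible at r4c4 ⇒ r4c4=4.
Step 36. [r2c1∈{1}] r2c1 is down to just 1 ⇒ r2c1=1.
Step 37. [r1c1∈{2}] r1c1 has the single candidate 2. So r1c1=2.
Step 38. [r7c2∈{4}] r7c2 is down to just 4 ⇒ r7c2=4.
Step 39. [r1c5∈{7}] r1c5 is down to just 7, so r1c5=7.
Step 40. [r3c5∈{3}] nothing but 3 survives at r3c5 ⇒ r3c5=3.
Step 41. [r8c1∈{6}] only 6 remains possible at r8c1, so r8c1=6.
Step 42. [r4c2∈{5}] only 5 remains possible at r4c2, so r4c2=5.
Step 43. [r6c6∈{9}] r6c6's peers cover all but 9. So r6c6=9.
Step 44. [r2c4∈{9}] r2c4 is down to just 9, so r2c4=9.
Step 45. [r3c3∈{5}] r3c3's peers cover all but 5 ⇒ r3c3=5.
Step 46. [r7c4∈{6}] only 6 remains possible at r7c4 ⇒ r7c4=6.
Step 47. [r9c9∈{8}] nothing but 8 survives at r9c9. So r9c9=8.
Step 48. [r7c9∈{9}] only 9 remains possible at r7c9. So r7c9=9.
Step 49. [r7c7∈{3}] r7c7's peers cover all but 3. So r7c7=3.
Step 50. [r2c9∈{6}] r2c9's peers cover all but 6. So r2c9=6.
Step 51. [r5c8∈{7}] r5c8 is down to just 7, so r5c8=7.
Step 52. [r6c5∈{2}] r6c5 is down to just 2. So r6c5=2.
Step 53. [r5c5∈{6}] r5c5 is down to just 6, so r5c5=6.

Answer: 2 6 3 8 7 4 5 9 1 / 1 7 8 9 5 2 4 3 6 / 4 9 5 1 3 6 2 8 7 / 8 5 7 4 1 3 9 6 2 / 9 2 4 5 6 8 1 7 3 / 3 1 6 7 2 9 8 5 4 / 7 4 1 6 8 5 3 2 9 / 6 8 2 3 9 1 7 4 5 / 5 3 9 2 4 7 6 1 8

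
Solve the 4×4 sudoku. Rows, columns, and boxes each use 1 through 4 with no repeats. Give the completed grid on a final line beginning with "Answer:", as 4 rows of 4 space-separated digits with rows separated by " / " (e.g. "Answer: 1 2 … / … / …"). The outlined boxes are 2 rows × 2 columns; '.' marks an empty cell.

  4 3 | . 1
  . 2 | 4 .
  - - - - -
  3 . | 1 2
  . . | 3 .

Step 1. [r4c2∈{1,4}] in col 2, 1 fits only at r4c2, so r4c2=1.
Step 2. [r1c3∈{2}] r1c3's peers cover all but 2. So r1c3=2.
Step 3. [r4c1∈{2}] nothing but 2 survives at r4c1 ⇒ r4c1=2.
Step 4. [r2c4∈{3}] nothing but 3 survives at r2c4, so r2c4=3.
Step 5. [r3c2∈{4}] r3c2 is down to just 4, so r3c2=4.
Step 6. [r2c1∈{1}] nothing but 1 survives at r2c1. So r2c1=1.
Step 7. [r4c4∈{4}] r4c4 is down to just 4 ⇒ r4c4=4.

Answer: 4 3 2 1 / 1 2 4 3 / 3 4 1 2 / 2 1 3 4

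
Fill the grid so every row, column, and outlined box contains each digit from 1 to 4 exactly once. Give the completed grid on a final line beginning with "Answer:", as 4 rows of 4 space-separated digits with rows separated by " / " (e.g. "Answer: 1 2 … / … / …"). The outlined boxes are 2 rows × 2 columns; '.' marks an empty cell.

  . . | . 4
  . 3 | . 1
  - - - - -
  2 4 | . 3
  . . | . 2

Step 1. [r4c2∈{1}] r4c2 has the single candidate 1 ⇒ r4c2=1.
Step 2. [r2c3∈{2}] r2c3's peers cover all but 2 ⇒ r2c3=2.
Step 3. [r3c3∈{1}] r3c3's peers cover all but 1, so r3c3=1.
Step 4. [r2c1∈{4}] r2c1 is down to just 4 ⇒ r2c1=4.
Step 5. [r1c3∈{3}] r1c3's peers cover all but 3 ⇒ r1c3=3.
Step 6. [r4c1∈{3}] nothing but 3 survives at r4c1, so r4c1=3.
Step 7. [r4c3∈{4}] only 4 remains possible at r4c3 ⇒ r4c3=4.
Step 8. [r1c2∈{2}] r1c2's peers cover all but 2 ⇒ r1c2=2.
Step 9. [r1c1∈{1}] nothing but 1 survives at r1c1. So r1c1=1.

Answer: 1 2 3 4 / 4 3 2 1 / 2 4 1 3 / 3 1 4 2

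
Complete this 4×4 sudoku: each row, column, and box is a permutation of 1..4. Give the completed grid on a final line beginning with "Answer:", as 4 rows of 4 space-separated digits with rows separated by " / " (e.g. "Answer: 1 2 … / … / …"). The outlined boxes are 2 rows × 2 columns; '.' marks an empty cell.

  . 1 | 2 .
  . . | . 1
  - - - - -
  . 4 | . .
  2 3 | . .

Step 1. [r4c3∈{1,4}] row 4 places 1 nowhere but r4c3. So r4c3=1.
Step 2. [r2c3∈{3,4}] across col 3, 4 lands solely at r2c3 ⇒ r2c3=4.
Step 3. [r1c4∈{3}] r1c4 is down to just 3 ⇒ r1c4=3.
Step 4. [r4c4∈{4}] r4c4 has the single candidate 4. So r4c4=4.
Step 5. [r3c4∈{2}] r3c4's peers cover all but 2. So r3c4=2.
Step 6. [r3c3∈{3}] r3c3 has the single candidate 3, so r3c3=3.
Step 7. [r2c2∈{2}] r2c2 is down to just 2, so r2c2=2.
Step 8. [r3c1∈{1}] r3c1's peers cover all but 1. So r3c1=1.
Step 9. [r1c1∈{4}] nothing but 4 survives at r1c1, so r1c1=4.
Step 10. [r2c1∈{3}] r2c1 has the single candidate 3 ⇒ r2c1=3.

Answer: 4 1 2 3 / 3 2 4 1 / 1 4 3 2 / 2 3 1 4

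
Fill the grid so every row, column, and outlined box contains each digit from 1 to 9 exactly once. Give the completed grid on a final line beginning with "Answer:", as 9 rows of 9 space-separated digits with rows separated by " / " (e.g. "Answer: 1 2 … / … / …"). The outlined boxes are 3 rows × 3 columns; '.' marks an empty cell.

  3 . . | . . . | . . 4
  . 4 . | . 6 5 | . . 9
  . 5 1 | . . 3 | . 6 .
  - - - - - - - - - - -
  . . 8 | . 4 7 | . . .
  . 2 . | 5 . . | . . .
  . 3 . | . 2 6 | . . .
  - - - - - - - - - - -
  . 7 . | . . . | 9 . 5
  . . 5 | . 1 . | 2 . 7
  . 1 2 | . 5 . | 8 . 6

Step 1. [r3c7∈{7}] nothing but 7 survives at r3c7 ⇒ r3c7=7.
Step 2. [r7c8∈{1,3,4}] across row 7, 1 lands solely at r7c8. So r7c8=1.
Step 3. [r3c4∈{2,4,8,9}] in row 3, 4 fits only at r3c4 ⇒ r3c4=4.
Step 4. [r2c3∈{7}] nothing but 7 survives at r2c3. So r2c3=7.
Step 5. [r7c3∈{3,4,6}] across col 3, 3 lands solely at r7c3. So r7c3=3.
Step 6. [r7c5∈{8}] r7c5 is down to just 8, so r7c5=8.
Step 7. [r5c5∈{3,9}] in col 5, 3 fits only at r5c5, so r5c5=3.
Step 8. [r4c9∈{1,2,3}] col 9 places 3 nowhere but r4c9 ⇒ r4c9=3.
Step 9. [r3c5∈{9}] only 9 remains possible at r3c5, so r3c5=9.
Step 10. [r3c9∈{2,8}] in col 9, 2 fits only at r3c9 ⇒ r3c9=2.
Step 11. [r9c4∈{3,7,9}] row 9 places 7 nowhere but r9c4. So r9c4=7.
Step 12. [r3c1∈{8}] r3c1 has the single candidate 8, so r3c1=8.
Step 13. [r8c4∈{3,6,9}] r8c4 is the only open cell in col 4 admitting 3 ⇒ r8c4=3.
Step 14. [r8c8∈{4}] nothing but 4 survives at r8c8. So r8c8=4.
Step 15. [r8c6∈{9}] r8c6 is down to just 9 ⇒ r8c6=9.
Step 16. [r9c1∈{4,9}] across row 9, 9 lands solely at r9c1 ⇒ r9c1=9.
Step 17. [r8c1∈{6}] nothing but 6 survives at r8c1. So r8c1=6.
Step 18. [r7c1∈{4}] nothing but 4 survives at r7c1. So r7c1=4.
Step 19. [r7c6∈{2}] nothing but 2 survives at r7c6, so r7c6=2.
Step 20. [r1c4∈{1,2,8}] in row 1, 2 fits only at r1c4, so r1c4=2.
Step 21. [r4c8∈{2,5,9}] row 4 places 2 nowhere but r4c8 ⇒ r4c8=2.
Step 22. [r2c7∈{1,3}] in col 7, 3 fits only at r2c7. So r2c7=3.
Step 23. [r1c7∈{1,5}] box 3 places 1 nowhere but r1c7 ⇒ r1c7=1.
Step 24. [r5c6∈{1,8}] 1 has one home in col 6: r5c6, so r5c6=1.
Step 25. [r6c4∈{8,9}] box 5 places 8 nowhere but r6c4 ⇒ r6c4=8.
Step 26. [r2c8∈{8}] r2c8's peers cover all but 8, so r2c8=8.
Step 27. [r4c1∈{1,5}] row 4 places 1 nowhere but r4c1, so r4c1=1.
Step 28. [r4c7∈{5,6}] in row 4, 5 fits only at r4c7 ⇒ r4c7=5.
Step 29. [r4c2∈{6,9}] across row 4, 6 lands solely at r4c2, so r4c2=6.
Step 30. [r5c1∈{7}] only 7 remains possible at r5c1 ⇒ r5c1=7.
Step 31. [r5c8∈{9}] nothing but 9 survives at r5c8, so r5c8=9.
Step 32. [r5c3∈{4}] r5c3's peers cover all but 4 ⇒ r5c3=4.
Step 33. [r1c3∈{6,9}] 6 has one home in row 1: r1c3, so r1c3=6.
Step 34. [r6c3∈{9}] nothing but 9 survives at r6c3 ⇒ r6c3=9.
Step 35. [r1c8∈{5}] nothing but 5 survives at r1c8, so r1c8=5.
Step 36. [r5c7∈{6}] r5c7 has the single candidate 6, so r5c7=6.
Step 37. [r2c1∈{2}] r2c1 is down to just 2 ⇒ r2c1=2.
Step 38. [r6c7∈{4}] r6c7 is down to just 4, so r6c7=4.
Step 39. [r7c4∈{6}] r7c4 is down to just 6. So r7c4=6.
Step 40. [r9c6∈{4}] r9c6's peers cover all but 4. So r9c6=4.
Step 41. [r9c8∈{3}] r9c8 is down to just 3, so r9c8=3.
Step 42. [r5c9∈{8}] r5c9 is down to just 8 ⇒ r5c9=8.
Step 43. [r1c5∈{7}] r1c5's peers cover all but 7, so r1c5=7.
Step 44. [r2c4∈{1}] only 1 remains possible at r2c4. So r2c4=1.
Step 45. [r1c6∈{8}] only 8 remains possible at r1c6 ⇒ r1c6=8.
Step 46. [r6c9∈{1}] r6c9 has the single candidate 1. So r6c9=1.
Step 47. [r1c2∈{9}] only 9 remains possible at r1c2. So r1c2=9.
Step 48. [r6c1∈{5}] nothing but 5 survives at r6c1, so r6c1=5.
Step 49. [r8c2∈{8}] r8c2 is down to just 8, so r8c2=8.
Step 50. [r4c4∈{9}] only 9 remains possible at r4c4, so r4c4=9.
Step 51. [r6c8∈{7}] r6c8 has the single candidate 7 ⇒ r6c8=7.

Answer: 3 9 6 2 7 8 1 5 4 / 2 4 7 1 6 5 3 8 9 / 8 5 1 4 9 3 7 6 2 / 1 6 8 9 4 7 5 2 3 / 7 2 4 5 3 1 6 9 8 / 5 3 9 8 2 6 4 7 1 / 4 7 3 6 8 2 9 1 5 / 6 8 5 3 1 9 2 4 7 / 9 1 2 7 5 4 8 3 6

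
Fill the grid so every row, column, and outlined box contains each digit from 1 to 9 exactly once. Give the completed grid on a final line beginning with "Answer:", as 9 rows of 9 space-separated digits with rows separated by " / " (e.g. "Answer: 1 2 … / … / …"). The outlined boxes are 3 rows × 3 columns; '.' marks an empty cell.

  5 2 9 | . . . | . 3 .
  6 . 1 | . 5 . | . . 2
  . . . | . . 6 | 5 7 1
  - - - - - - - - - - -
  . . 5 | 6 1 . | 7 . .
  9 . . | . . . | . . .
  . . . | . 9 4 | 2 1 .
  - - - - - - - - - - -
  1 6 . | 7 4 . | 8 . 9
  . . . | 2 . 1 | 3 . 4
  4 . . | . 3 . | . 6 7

Step 1. [r2c2∈{3,4,7,8}] across box 1, 7 lands solely at r2c2 ⇒ r2c2=7.
Step 2. [r3c4∈{3,4,8,9}] row 3 places 9 nowhere but r3c4, so r3c4=9.
Step 3. [r7c3∈{2,3}] across row 7, 3 lands solely at r7c3 ⇒ r7c3=3.
Step 4. [r7c6∈{5}] only 5 remains possible at r7c6. So r7c6=5.
Step 5. [r9c4∈{8}] r9c4 has the single candidate 8. So r9c4=8.
Step 6. [r4c1∈{2,3,8}] col 1 places 2 nowhere but r4c1. So r4c1=2.
Step 7. [r5c6∈{2,3,7,8}] col 6 places 2 nowhere but r5c6, so r5c6=2.
Step 8. [r4c8∈{4,8,9}] in row 4, 9 fits only at r4c8 ⇒ r4c8=9.
Step 9. [r4c2∈{3,4,8}] row 4 places 4 nowhere but r4c2 ⇒ r4c2=4.
Step 10. [r5c5∈{7,8}] in box 5, 7 fits only at r5c5. So r5c5=7.
Step 11. [r1c5∈{8}] r1c5 has the single candidate 8, so r1c5=8.
Step 12. [r1c9∈{6}] r1c9's peers cover all but 6. So r1c9=6.
Step 13. [r1c7∈{4}] nothing but 4 survives at r1c7, so r1c7=4.
Step 14. [r8c2∈{5,8,9}] 9 has one home in row 8: r8c2 ⇒ r8c2=9.
Step 15. [r6c3∈{6,7,8}] in row 6, 6 fits only at r6c3 ⇒ r6c3=6.
Step 16. [r5c3∈{8}] r5c3 is down to just 8 ⇒ r5c3=8.
Step 17. [r6c2∈{3}] r6c2 is down to just 3, so r6c2=3.
Step 18. [r6c4∈{5}] only 5 remains possible at r6c4 ⇒ r6c4=5.
Step 19. [r5c4∈{3}] r5c4 is down to just 3 ⇒ r5c4=3.
Step 20. [r8c1∈{7,8}] 8 has one home in row 8: r8c1, so r8c1=8.
Step 21. [r8c8∈{5}] nothing but 5 survives at r8c8 ⇒ r8c8=5.
Step 22. [r4c6∈{8}] r4c6's peers cover all but 8 ⇒ r4c6=8.
Step 23. [r2c4∈{4}] nothing but 4 survives at r2c4, so r2c4=4.
Step 24. [r2c8∈{8}] r2c8's peers cover all but 8 ⇒ r2c8=8.
Step 25. [r2c7∈{9}] r2c7's peers cover all but 9 ⇒ r2c7=9.
Step 26. [r3c3∈{4}] r3c3's peers cover all but 4. So r3c3=4.
Step 27. [r3c2∈{8}] r3c2's peers cover all but 8. So r3c2=8.
Step 28. [r4c9∈{3}] r4c9's peers cover all but 3 ⇒ r4c9=3.
Step 29. [r5c7∈{6}] r5c7 is down to just 6 ⇒ r5c7=6.
Step 30. [r9c7∈{1}] nothing but 1 survives at r9c7, so r9c7=1.
Step 31. [r5c8∈{4}] r5c8's peers cover all but 4 ⇒ r5c8=4.
Step 32. [r7c8∈{2}] r7c8's peers cover all but 2. So r7c8=2.
Step 33. [r8c3∈{7}] r8c3 has the single candidate 7. So r8c3=7.
Step 34. [r6c1∈{7}] only 7 remains possible at r6c1, so r6c1=7.
Step 35. [r9c3∈{2}] nothing but 2 survives at r9c3. So r9c3=2.
Step 36. [r1c4∈{1}] nothing but 1 survives at r1c4 ⇒ r1c4=1.
Step 37. [r3c5∈{2}] only 2 remains possible at r3c5 ⇒ r3c5=2.
Step 38. [r1c6∈{7}] only 7 remains possible at r1c6. So r1c6=7.
Step 39. [r8c5∈{6}] r8c5 is down to just 6 ⇒ r8c5=6.
Step 40. [r9c2∈{5}] r9c2's peers cover all but 5, so r9c2=5.
Step 41. [r9c6∈{9}] r9c6's peers cover all but 9. So r9c6=9.
Step 42. [r2c6∈{3}] nothing but 3 survives at r2c6. So r2c6=3.
Step 43. [r3c1∈{3}] only 3 remains possible at r3c1 ⇒ r3c1=3.
Step 44. [r5c9∈{5}] r5c9 has the single candidate 5, so r5c9=5.
Step 45. [r6c9∈{8}] r6c9's peers cover all but 8, so r6c9=8.
Step 46. [r5c2∈{1}] r5c2's peers cover all but 1 ⇒ r5c2=1.

Answer: 5 2 9 1 8 7 4 3 6 / 6 7 1 4 5 3 9 8 2 / 3 8 4 9 2 6 5 7 1 / 2 4 5 6 1 8 7 9 3 / 9 1 8 3 7 2 6 4 5 / 7 3 6 5 9 4 2 1 8 / 1 6 3 7 4 5 8 2 9 / 8 9 7 2 6 1 3 5 4 / 4 5 2 8 3 9 1 6 7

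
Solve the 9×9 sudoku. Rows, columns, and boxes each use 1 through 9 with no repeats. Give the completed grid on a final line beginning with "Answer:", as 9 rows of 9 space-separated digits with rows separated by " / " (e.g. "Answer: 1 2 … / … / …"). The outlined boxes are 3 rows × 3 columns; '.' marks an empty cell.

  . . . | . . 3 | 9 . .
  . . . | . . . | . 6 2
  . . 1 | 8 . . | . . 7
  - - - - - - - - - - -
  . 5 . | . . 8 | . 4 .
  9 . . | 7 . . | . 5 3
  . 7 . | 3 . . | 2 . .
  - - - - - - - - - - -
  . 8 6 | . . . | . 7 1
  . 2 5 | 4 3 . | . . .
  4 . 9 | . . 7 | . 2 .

Step 1. [r1c9∈{4,5,8}] across col 9, 4 lands solely at r1c9. So r1c9=4.
Step 2. [r1c2∈{6}] r1c2's peers cover all but 6, so r1c2=6.
Step 3. [r9c9∈{5,6,8}] across col 9, 5 lands solely at r9c9. So r9c9=5.
Step 4. [r7c1∈{3}] only 3 remains possible at r7c1, so r7c1=3.
Step 5. [r9c7∈{3,6,8}] across row 9, 3 lands solely at r9c7, so r9c7=3.
Step 6. [r3c7∈{5}] r3c7 is down to just 5 ⇒ r3c7=5.
Step 7. [r3c1∈{2}] r3c1 is down to just 2. So r3c1=2.
Step 8. [r9c2∈{1}] r9c2's peers cover all but 1 ⇒ r9c2=1.
Step 9. [r5c2∈{4}] r5c2's peers cover all but 4. So r5c2=4.
Step 10. [r6c3∈{8}] r6c3 has the single candidate 8. So r6c3=8.
Step 11. [r8c6∈{1,6,9}] r8c6 is the only open cell in row 8 admitting 1, so r8c6=1.
Step 12. [r8c9∈{6,8,9}] col 9 places 8 nowhere but r8c9 ⇒ r8c9=8.
Step 13. [r1c3∈{7}] r1c3 has the single candidate 7, so r1c3=7.
Step 14. [r2c5∈{1,4,5,7,9}] 7 has one home in row 2: r2c5. So r2c5=7.
Step 15. [r5c7∈{1,6,8}] r5c7 is the only open cell in row 5 admitting 8 ⇒ r5c7=8.
Step 16. [r5c5∈{1,2,6}] row 5 places 1 nowhere but r5c5. So r5c5=1.
Step 17. [r5c6∈{2,6}] 6 has one home in row 5: r5c6. So r5c6=6.
Step 18. [r7c6∈{2,5,9}] across col 6, 2 lands solely at r7c6 ⇒ r7c6=2.
Step 19. [r2c7∈{1}] only 1 remains possible at r2c7, so r2c7=1.
Step 20. [r3c5∈{4,6,9}] in row 3, 6 fits only at r3c5, so r3c5=6.
Step 21. [r3c6∈{4,9}] in row 3, 4 fits only at r3c6. So r3c6=4.
Step 22. [r6c8∈{1,9}] 1 has one home in col 8: r6c8. So r6c8=1.
Step 23. [r6c1∈{6}] nothing but 6 survives at r6c1 ⇒ r6c1=6.
Step 24. [r6c9∈{9}] only 9 remains possible at r6c9. So r6c9=9.
Step 25. [r2c6∈{5,9}] across col 6, 9 lands solely at r2c6, so r2c6=9.
Step 26. [r2c4∈{5}] only 5 remains possible at r2c4, so r2c4=5.
Step 27. [r2c2∈{3}] only 3 remains possible at r2c2. So r2c2=3.
Step 28. [r7c4∈{9}] r7c4's peers cover all but 9. So r7c4=9.
Step 29. [r4c4∈{2}] r4c4 has the single candidate 2 ⇒ r4c4=2.
Step 30. [r8c7∈{6}] only 6 remains possible at r8c7 ⇒ r8c7=6.
Step 31. [r2c1∈{8}] r2c1 has the single candidate 8, so r2c1=8.
Step 32. [r7c5∈{5}] r7c5's peers cover all but 5. So r7c5=5.
Step 33. [r3c8∈{3}] r3c8 has the single candidate 3. So r3c8=3.
Step 34. [r9c4∈{6}] r9c4 has the single candidate 6 ⇒ r9c4=6.
Step 35. [r2c3∈{4}] r2c3 is down to just 4 ⇒ r2c3=4.
Step 36. [r4c9∈{6}] nothing but 6 survives at r4c9 ⇒ r4c9=6.
Step 37. [r9c5∈{8}] r9c5 has the single candidate 8, so r9c5=8.
Step 38. [r6c5∈{4}] r6c5's peers cover all but 4. So r6c5=4.
Step 39. [r4c1∈{1}] nothing but 1 survives at r4c1, so r4c1=1.
Step 40. [r1c1∈{5}] r1c1 is down to just 5 ⇒ r1c1=5.
Step 41. [r4c5∈{9}] nothing but 9 survives at r4c5 ⇒ r4c5=9.
Step 42. [r1c4∈{1}] nothing but 1 survives at r1c4, so r1c4=1.
Step 43. [r3c2∈{9}] r3c2 has the single candidate 9 ⇒ r3c2=9.
Step 44. [r1c5∈{2}] only 2 remains possible at r1c5, so r1c5=2.
Step 45. [r5c3∈{2}] r5c3 is down to just 2. So r5c3=2.
Step 46. [r1c8∈{8}] r1c8 is down to just 8. So r1c8=8.
Step 47. [r4c7∈{7}] r4c7's peers cover all but 7. So r4c7=7.
Step 48. [r6c6∈{5}] r6c6 has the single candidate 5, so r6c6=5.
Step 49. [r8c1∈{7}] only 7 remains possible at r8c1 ⇒ r8c1=7.
Step 50. [r4c3∈{3}] only 3 remains possible at r4c3, so r4c3=3.
Step 51. [r8c8∈{9}] r8c8 is down to just 9 ⇒ r8c8=9.
Step 52. [r7c7∈{4}] only 4 remains possible at r7c7 ⇒ r7c7=4.

Answer: 5 6 7 1 2 3 9 8 4 / 8 3 4 5 7 9 1 6 2 / 2 9 1 8 6 4 5 3 7 / 1 5 3 2 9 8 7 4 6 / 9 4 2 7 1 6 8 5 3 / 6 7 8 3 4 5 2 1 9 / 3 8 6 9 5 2 4 7 1 / 7 2 5 4 3 1 6 9 8 / 4 1 9 6 8 7 3 2 5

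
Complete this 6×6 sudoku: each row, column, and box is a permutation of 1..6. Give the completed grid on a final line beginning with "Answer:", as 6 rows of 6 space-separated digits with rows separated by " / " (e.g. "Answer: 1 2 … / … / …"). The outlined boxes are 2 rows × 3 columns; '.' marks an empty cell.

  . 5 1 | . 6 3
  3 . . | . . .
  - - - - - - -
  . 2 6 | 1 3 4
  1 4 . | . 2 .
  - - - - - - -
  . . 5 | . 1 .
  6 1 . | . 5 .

Step 1. [r6c6∈{2}] r6c6 is down to just 2. So r6c6=2.
Step 2. [r2c3∈{2,4}] col 3 places 2 nowhere but r2c3, so r2c3=2.
Step 3. [r6c3∈{3,4}] across col 3, 4 lands solely at r6c3. So r6c3=4.
Step 4. [r5c4∈{3,4,6}] in row 5, 4 fits only at r5c4 ⇒ r5c4=4.
Step 5. [r4c4∈{5,6}] col 4 places 6 nowhere but r4c4. So r4c4=6.
Step 6. [r2c6∈{1,5}] 1 has one home in row 2: r2c6 ⇒ r2c6=1.
Step 7. [r5c2∈{3}] r5c2 is down to just 3. So r5c2=3.
Step 8. [r2c4∈{5}] r2c4 has the single candidate 5. So r2c4=5.
Step 9. [r5c1∈{2}] only 2 remains possible at r5c1, so r5c1=2.
Step 10. [r1c1∈{4}] r1c1 is down to just 4, so r1c1=4.
Step 11. [r5c6∈{6}] r5c6 has the single candidate 6. So r5c6=6.
Step 12. [r2c5∈{4}] r2c5's peers cover all but 4 ⇒ r2c5=4.
Step 13. [r1c4∈{2}] r1c4 has the single candidate 2 ⇒ r1c4=2.
Step 14. [r4c6∈{5}] only 5 remains possible at r4c6. So r4c6=5.
Step 15. [r3c1∈{5}] only 5 remains possible at r3c1, so r3c1=5.
Step 16. [r4c3∈{3}] r4c3 is down to just 3. So r4c3=3.
Step 17. [r2c2∈{6}] r2c2 has the single candidate 6 ⇒ r2c2=6.
Step 18. [r6c4∈{3}] only 3 remains possible at r6c4 ⇒ r6c4=3.

Answer: 4 5 1 2 6 3 / 3 6 2 5 4 1 / 5 2 6 1 3 4 / 1 4 3 6 2 5 / 2 3 5 4 1 6 / 6 1 4 3 5 2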